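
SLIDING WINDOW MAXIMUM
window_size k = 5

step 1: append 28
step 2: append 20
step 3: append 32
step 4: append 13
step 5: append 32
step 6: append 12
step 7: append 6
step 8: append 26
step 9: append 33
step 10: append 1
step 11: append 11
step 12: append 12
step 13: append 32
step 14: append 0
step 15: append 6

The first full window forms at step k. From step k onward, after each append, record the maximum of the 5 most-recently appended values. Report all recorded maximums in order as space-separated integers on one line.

Answer: 32 32 32 32 33 33 33 33 33 32 32

Derivation:
step 1: append 28 -> window=[28] (not full yet)
step 2: append 20 -> window=[28, 20] (not full yet)
step 3: append 32 -> window=[28, 20, 32] (not full yet)
step 4: append 13 -> window=[28, 20, 32, 13] (not full yet)
step 5: append 32 -> window=[28, 20, 32, 13, 32] -> max=32
step 6: append 12 -> window=[20, 32, 13, 32, 12] -> max=32
step 7: append 6 -> window=[32, 13, 32, 12, 6] -> max=32
step 8: append 26 -> window=[13, 32, 12, 6, 26] -> max=32
step 9: append 33 -> window=[32, 12, 6, 26, 33] -> max=33
step 10: append 1 -> window=[12, 6, 26, 33, 1] -> max=33
step 11: append 11 -> window=[6, 26, 33, 1, 11] -> max=33
step 12: append 12 -> window=[26, 33, 1, 11, 12] -> max=33
step 13: append 32 -> window=[33, 1, 11, 12, 32] -> max=33
step 14: append 0 -> window=[1, 11, 12, 32, 0] -> max=32
step 15: append 6 -> window=[11, 12, 32, 0, 6] -> max=32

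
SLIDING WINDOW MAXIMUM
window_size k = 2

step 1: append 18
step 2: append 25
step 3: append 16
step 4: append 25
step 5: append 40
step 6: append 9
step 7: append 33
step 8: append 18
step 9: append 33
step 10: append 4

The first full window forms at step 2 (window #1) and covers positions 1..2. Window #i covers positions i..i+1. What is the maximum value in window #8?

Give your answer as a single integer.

step 1: append 18 -> window=[18] (not full yet)
step 2: append 25 -> window=[18, 25] -> max=25
step 3: append 16 -> window=[25, 16] -> max=25
step 4: append 25 -> window=[16, 25] -> max=25
step 5: append 40 -> window=[25, 40] -> max=40
step 6: append 9 -> window=[40, 9] -> max=40
step 7: append 33 -> window=[9, 33] -> max=33
step 8: append 18 -> window=[33, 18] -> max=33
step 9: append 33 -> window=[18, 33] -> max=33
Window #8 max = 33

Answer: 33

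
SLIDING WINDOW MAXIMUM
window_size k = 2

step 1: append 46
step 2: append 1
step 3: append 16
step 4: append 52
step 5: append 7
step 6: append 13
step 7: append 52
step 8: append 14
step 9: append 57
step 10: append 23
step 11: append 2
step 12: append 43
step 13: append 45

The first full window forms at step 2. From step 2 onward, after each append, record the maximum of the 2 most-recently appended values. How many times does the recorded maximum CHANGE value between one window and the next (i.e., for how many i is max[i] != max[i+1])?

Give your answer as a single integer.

Answer: 8

Derivation:
step 1: append 46 -> window=[46] (not full yet)
step 2: append 1 -> window=[46, 1] -> max=46
step 3: append 16 -> window=[1, 16] -> max=16
step 4: append 52 -> window=[16, 52] -> max=52
step 5: append 7 -> window=[52, 7] -> max=52
step 6: append 13 -> window=[7, 13] -> max=13
step 7: append 52 -> window=[13, 52] -> max=52
step 8: append 14 -> window=[52, 14] -> max=52
step 9: append 57 -> window=[14, 57] -> max=57
step 10: append 23 -> window=[57, 23] -> max=57
step 11: append 2 -> window=[23, 2] -> max=23
step 12: append 43 -> window=[2, 43] -> max=43
step 13: append 45 -> window=[43, 45] -> max=45
Recorded maximums: 46 16 52 52 13 52 52 57 57 23 43 45
Changes between consecutive maximums: 8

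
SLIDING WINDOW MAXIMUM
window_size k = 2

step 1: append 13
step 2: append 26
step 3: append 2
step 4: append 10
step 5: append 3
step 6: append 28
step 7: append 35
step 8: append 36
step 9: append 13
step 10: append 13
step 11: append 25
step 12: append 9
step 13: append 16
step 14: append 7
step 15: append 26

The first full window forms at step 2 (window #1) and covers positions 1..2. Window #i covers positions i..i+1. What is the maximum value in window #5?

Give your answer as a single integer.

step 1: append 13 -> window=[13] (not full yet)
step 2: append 26 -> window=[13, 26] -> max=26
step 3: append 2 -> window=[26, 2] -> max=26
step 4: append 10 -> window=[2, 10] -> max=10
step 5: append 3 -> window=[10, 3] -> max=10
step 6: append 28 -> window=[3, 28] -> max=28
Window #5 max = 28

Answer: 28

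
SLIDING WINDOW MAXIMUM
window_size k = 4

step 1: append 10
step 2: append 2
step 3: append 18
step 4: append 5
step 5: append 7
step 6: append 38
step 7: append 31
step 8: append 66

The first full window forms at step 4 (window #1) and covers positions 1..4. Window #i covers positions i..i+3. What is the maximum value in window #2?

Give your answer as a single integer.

Answer: 18

Derivation:
step 1: append 10 -> window=[10] (not full yet)
step 2: append 2 -> window=[10, 2] (not full yet)
step 3: append 18 -> window=[10, 2, 18] (not full yet)
step 4: append 5 -> window=[10, 2, 18, 5] -> max=18
step 5: append 7 -> window=[2, 18, 5, 7] -> max=18
Window #2 max = 18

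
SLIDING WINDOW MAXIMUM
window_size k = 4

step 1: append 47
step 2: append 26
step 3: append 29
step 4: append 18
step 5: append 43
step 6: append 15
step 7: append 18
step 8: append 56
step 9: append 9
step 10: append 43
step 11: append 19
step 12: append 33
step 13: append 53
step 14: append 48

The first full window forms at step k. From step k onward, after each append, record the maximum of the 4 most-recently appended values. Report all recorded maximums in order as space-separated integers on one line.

step 1: append 47 -> window=[47] (not full yet)
step 2: append 26 -> window=[47, 26] (not full yet)
step 3: append 29 -> window=[47, 26, 29] (not full yet)
step 4: append 18 -> window=[47, 26, 29, 18] -> max=47
step 5: append 43 -> window=[26, 29, 18, 43] -> max=43
step 6: append 15 -> window=[29, 18, 43, 15] -> max=43
step 7: append 18 -> window=[18, 43, 15, 18] -> max=43
step 8: append 56 -> window=[43, 15, 18, 56] -> max=56
step 9: append 9 -> window=[15, 18, 56, 9] -> max=56
step 10: append 43 -> window=[18, 56, 9, 43] -> max=56
step 11: append 19 -> window=[56, 9, 43, 19] -> max=56
step 12: append 33 -> window=[9, 43, 19, 33] -> max=43
step 13: append 53 -> window=[43, 19, 33, 53] -> max=53
step 14: append 48 -> window=[19, 33, 53, 48] -> max=53

Answer: 47 43 43 43 56 56 56 56 43 53 53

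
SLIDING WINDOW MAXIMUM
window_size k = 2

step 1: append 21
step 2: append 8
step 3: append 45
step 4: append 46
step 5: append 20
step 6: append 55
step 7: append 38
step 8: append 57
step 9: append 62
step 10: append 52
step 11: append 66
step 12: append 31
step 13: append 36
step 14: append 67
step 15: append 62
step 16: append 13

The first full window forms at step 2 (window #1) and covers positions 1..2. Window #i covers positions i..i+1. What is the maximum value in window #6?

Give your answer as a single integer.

step 1: append 21 -> window=[21] (not full yet)
step 2: append 8 -> window=[21, 8] -> max=21
step 3: append 45 -> window=[8, 45] -> max=45
step 4: append 46 -> window=[45, 46] -> max=46
step 5: append 20 -> window=[46, 20] -> max=46
step 6: append 55 -> window=[20, 55] -> max=55
step 7: append 38 -> window=[55, 38] -> max=55
Window #6 max = 55

Answer: 55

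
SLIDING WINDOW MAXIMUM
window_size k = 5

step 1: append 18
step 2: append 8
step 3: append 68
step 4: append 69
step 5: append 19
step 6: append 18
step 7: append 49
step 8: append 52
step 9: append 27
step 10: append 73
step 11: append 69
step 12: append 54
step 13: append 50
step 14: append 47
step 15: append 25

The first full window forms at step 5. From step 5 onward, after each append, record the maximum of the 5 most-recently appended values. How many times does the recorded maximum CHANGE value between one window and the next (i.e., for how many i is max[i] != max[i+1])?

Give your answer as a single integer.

Answer: 3

Derivation:
step 1: append 18 -> window=[18] (not full yet)
step 2: append 8 -> window=[18, 8] (not full yet)
step 3: append 68 -> window=[18, 8, 68] (not full yet)
step 4: append 69 -> window=[18, 8, 68, 69] (not full yet)
step 5: append 19 -> window=[18, 8, 68, 69, 19] -> max=69
step 6: append 18 -> window=[8, 68, 69, 19, 18] -> max=69
step 7: append 49 -> window=[68, 69, 19, 18, 49] -> max=69
step 8: append 52 -> window=[69, 19, 18, 49, 52] -> max=69
step 9: append 27 -> window=[19, 18, 49, 52, 27] -> max=52
step 10: append 73 -> window=[18, 49, 52, 27, 73] -> max=73
step 11: append 69 -> window=[49, 52, 27, 73, 69] -> max=73
step 12: append 54 -> window=[52, 27, 73, 69, 54] -> max=73
step 13: append 50 -> window=[27, 73, 69, 54, 50] -> max=73
step 14: append 47 -> window=[73, 69, 54, 50, 47] -> max=73
step 15: append 25 -> window=[69, 54, 50, 47, 25] -> max=69
Recorded maximums: 69 69 69 69 52 73 73 73 73 73 69
Changes between consecutive maximums: 3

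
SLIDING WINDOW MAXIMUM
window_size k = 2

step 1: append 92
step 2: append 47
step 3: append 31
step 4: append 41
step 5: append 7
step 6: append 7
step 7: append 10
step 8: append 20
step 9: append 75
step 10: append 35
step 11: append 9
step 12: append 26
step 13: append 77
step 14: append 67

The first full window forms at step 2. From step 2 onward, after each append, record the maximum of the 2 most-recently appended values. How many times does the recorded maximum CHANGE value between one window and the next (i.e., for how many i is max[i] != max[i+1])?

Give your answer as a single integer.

Answer: 9

Derivation:
step 1: append 92 -> window=[92] (not full yet)
step 2: append 47 -> window=[92, 47] -> max=92
step 3: append 31 -> window=[47, 31] -> max=47
step 4: append 41 -> window=[31, 41] -> max=41
step 5: append 7 -> window=[41, 7] -> max=41
step 6: append 7 -> window=[7, 7] -> max=7
step 7: append 10 -> window=[7, 10] -> max=10
step 8: append 20 -> window=[10, 20] -> max=20
step 9: append 75 -> window=[20, 75] -> max=75
step 10: append 35 -> window=[75, 35] -> max=75
step 11: append 9 -> window=[35, 9] -> max=35
step 12: append 26 -> window=[9, 26] -> max=26
step 13: append 77 -> window=[26, 77] -> max=77
step 14: append 67 -> window=[77, 67] -> max=77
Recorded maximums: 92 47 41 41 7 10 20 75 75 35 26 77 77
Changes between consecutive maximums: 9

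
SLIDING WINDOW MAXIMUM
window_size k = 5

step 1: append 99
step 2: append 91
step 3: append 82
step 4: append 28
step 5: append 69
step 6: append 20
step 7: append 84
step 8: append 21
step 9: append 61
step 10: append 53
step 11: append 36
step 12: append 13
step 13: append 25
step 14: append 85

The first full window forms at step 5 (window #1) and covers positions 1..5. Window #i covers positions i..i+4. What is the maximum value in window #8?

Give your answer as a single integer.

Answer: 61

Derivation:
step 1: append 99 -> window=[99] (not full yet)
step 2: append 91 -> window=[99, 91] (not full yet)
step 3: append 82 -> window=[99, 91, 82] (not full yet)
step 4: append 28 -> window=[99, 91, 82, 28] (not full yet)
step 5: append 69 -> window=[99, 91, 82, 28, 69] -> max=99
step 6: append 20 -> window=[91, 82, 28, 69, 20] -> max=91
step 7: append 84 -> window=[82, 28, 69, 20, 84] -> max=84
step 8: append 21 -> window=[28, 69, 20, 84, 21] -> max=84
step 9: append 61 -> window=[69, 20, 84, 21, 61] -> max=84
step 10: append 53 -> window=[20, 84, 21, 61, 53] -> max=84
step 11: append 36 -> window=[84, 21, 61, 53, 36] -> max=84
step 12: append 13 -> window=[21, 61, 53, 36, 13] -> max=61
Window #8 max = 61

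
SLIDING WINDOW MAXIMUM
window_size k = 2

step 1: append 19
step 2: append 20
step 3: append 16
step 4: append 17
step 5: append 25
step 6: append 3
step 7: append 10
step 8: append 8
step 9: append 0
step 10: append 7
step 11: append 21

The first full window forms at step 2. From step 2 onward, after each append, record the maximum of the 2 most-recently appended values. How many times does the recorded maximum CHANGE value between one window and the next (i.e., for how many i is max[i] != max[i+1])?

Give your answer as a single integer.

Answer: 6

Derivation:
step 1: append 19 -> window=[19] (not full yet)
step 2: append 20 -> window=[19, 20] -> max=20
step 3: append 16 -> window=[20, 16] -> max=20
step 4: append 17 -> window=[16, 17] -> max=17
step 5: append 25 -> window=[17, 25] -> max=25
step 6: append 3 -> window=[25, 3] -> max=25
step 7: append 10 -> window=[3, 10] -> max=10
step 8: append 8 -> window=[10, 8] -> max=10
step 9: append 0 -> window=[8, 0] -> max=8
step 10: append 7 -> window=[0, 7] -> max=7
step 11: append 21 -> window=[7, 21] -> max=21
Recorded maximums: 20 20 17 25 25 10 10 8 7 21
Changes between consecutive maximums: 6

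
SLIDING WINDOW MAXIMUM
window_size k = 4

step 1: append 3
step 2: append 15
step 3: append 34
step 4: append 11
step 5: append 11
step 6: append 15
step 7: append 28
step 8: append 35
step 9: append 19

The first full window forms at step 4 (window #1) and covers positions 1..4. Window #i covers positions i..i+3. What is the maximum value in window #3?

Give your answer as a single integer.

Answer: 34

Derivation:
step 1: append 3 -> window=[3] (not full yet)
step 2: append 15 -> window=[3, 15] (not full yet)
step 3: append 34 -> window=[3, 15, 34] (not full yet)
step 4: append 11 -> window=[3, 15, 34, 11] -> max=34
step 5: append 11 -> window=[15, 34, 11, 11] -> max=34
step 6: append 15 -> window=[34, 11, 11, 15] -> max=34
Window #3 max = 34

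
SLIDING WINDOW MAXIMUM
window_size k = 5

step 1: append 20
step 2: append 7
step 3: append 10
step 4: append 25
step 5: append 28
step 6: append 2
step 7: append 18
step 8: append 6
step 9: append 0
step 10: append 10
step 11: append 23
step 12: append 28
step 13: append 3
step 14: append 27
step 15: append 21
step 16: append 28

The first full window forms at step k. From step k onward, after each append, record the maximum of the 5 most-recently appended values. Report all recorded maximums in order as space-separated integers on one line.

Answer: 28 28 28 28 28 18 23 28 28 28 28 28

Derivation:
step 1: append 20 -> window=[20] (not full yet)
step 2: append 7 -> window=[20, 7] (not full yet)
step 3: append 10 -> window=[20, 7, 10] (not full yet)
step 4: append 25 -> window=[20, 7, 10, 25] (not full yet)
step 5: append 28 -> window=[20, 7, 10, 25, 28] -> max=28
step 6: append 2 -> window=[7, 10, 25, 28, 2] -> max=28
step 7: append 18 -> window=[10, 25, 28, 2, 18] -> max=28
step 8: append 6 -> window=[25, 28, 2, 18, 6] -> max=28
step 9: append 0 -> window=[28, 2, 18, 6, 0] -> max=28
step 10: append 10 -> window=[2, 18, 6, 0, 10] -> max=18
step 11: append 23 -> window=[18, 6, 0, 10, 23] -> max=23
step 12: append 28 -> window=[6, 0, 10, 23, 28] -> max=28
step 13: append 3 -> window=[0, 10, 23, 28, 3] -> max=28
step 14: append 27 -> window=[10, 23, 28, 3, 27] -> max=28
step 15: append 21 -> window=[23, 28, 3, 27, 21] -> max=28
step 16: append 28 -> window=[28, 3, 27, 21, 28] -> max=28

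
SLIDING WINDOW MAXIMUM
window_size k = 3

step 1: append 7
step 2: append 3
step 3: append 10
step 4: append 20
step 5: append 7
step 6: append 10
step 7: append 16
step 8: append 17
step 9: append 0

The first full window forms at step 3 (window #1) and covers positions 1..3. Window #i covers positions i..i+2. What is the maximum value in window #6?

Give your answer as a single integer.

step 1: append 7 -> window=[7] (not full yet)
step 2: append 3 -> window=[7, 3] (not full yet)
step 3: append 10 -> window=[7, 3, 10] -> max=10
step 4: append 20 -> window=[3, 10, 20] -> max=20
step 5: append 7 -> window=[10, 20, 7] -> max=20
step 6: append 10 -> window=[20, 7, 10] -> max=20
step 7: append 16 -> window=[7, 10, 16] -> max=16
step 8: append 17 -> window=[10, 16, 17] -> max=17
Window #6 max = 17

Answer: 17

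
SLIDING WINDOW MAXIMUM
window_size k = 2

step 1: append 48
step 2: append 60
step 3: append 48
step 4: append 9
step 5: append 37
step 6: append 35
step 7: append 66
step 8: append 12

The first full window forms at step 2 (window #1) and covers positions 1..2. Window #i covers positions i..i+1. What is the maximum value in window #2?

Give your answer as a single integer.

step 1: append 48 -> window=[48] (not full yet)
step 2: append 60 -> window=[48, 60] -> max=60
step 3: append 48 -> window=[60, 48] -> max=60
Window #2 max = 60

Answer: 60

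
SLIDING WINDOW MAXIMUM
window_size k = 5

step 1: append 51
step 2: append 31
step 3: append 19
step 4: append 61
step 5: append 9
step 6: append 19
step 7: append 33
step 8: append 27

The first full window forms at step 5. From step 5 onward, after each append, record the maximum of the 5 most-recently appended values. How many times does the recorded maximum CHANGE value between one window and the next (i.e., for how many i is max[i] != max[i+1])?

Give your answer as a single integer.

step 1: append 51 -> window=[51] (not full yet)
step 2: append 31 -> window=[51, 31] (not full yet)
step 3: append 19 -> window=[51, 31, 19] (not full yet)
step 4: append 61 -> window=[51, 31, 19, 61] (not full yet)
step 5: append 9 -> window=[51, 31, 19, 61, 9] -> max=61
step 6: append 19 -> window=[31, 19, 61, 9, 19] -> max=61
step 7: append 33 -> window=[19, 61, 9, 19, 33] -> max=61
step 8: append 27 -> window=[61, 9, 19, 33, 27] -> max=61
Recorded maximums: 61 61 61 61
Changes between consecutive maximums: 0

Answer: 0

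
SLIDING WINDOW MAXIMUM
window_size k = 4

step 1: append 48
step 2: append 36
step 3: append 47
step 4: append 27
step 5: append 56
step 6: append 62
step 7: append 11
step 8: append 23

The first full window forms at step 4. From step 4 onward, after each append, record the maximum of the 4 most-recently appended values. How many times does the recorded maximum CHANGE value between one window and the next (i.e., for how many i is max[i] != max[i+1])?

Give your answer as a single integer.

Answer: 2

Derivation:
step 1: append 48 -> window=[48] (not full yet)
step 2: append 36 -> window=[48, 36] (not full yet)
step 3: append 47 -> window=[48, 36, 47] (not full yet)
step 4: append 27 -> window=[48, 36, 47, 27] -> max=48
step 5: append 56 -> window=[36, 47, 27, 56] -> max=56
step 6: append 62 -> window=[47, 27, 56, 62] -> max=62
step 7: append 11 -> window=[27, 56, 62, 11] -> max=62
step 8: append 23 -> window=[56, 62, 11, 23] -> max=62
Recorded maximums: 48 56 62 62 62
Changes between consecutive maximums: 2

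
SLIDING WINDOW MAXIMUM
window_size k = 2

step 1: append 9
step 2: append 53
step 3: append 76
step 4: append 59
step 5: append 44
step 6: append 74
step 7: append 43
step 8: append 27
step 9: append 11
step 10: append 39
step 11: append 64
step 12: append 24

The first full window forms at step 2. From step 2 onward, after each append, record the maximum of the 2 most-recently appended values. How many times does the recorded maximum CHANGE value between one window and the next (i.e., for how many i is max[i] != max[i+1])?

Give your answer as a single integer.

Answer: 7

Derivation:
step 1: append 9 -> window=[9] (not full yet)
step 2: append 53 -> window=[9, 53] -> max=53
step 3: append 76 -> window=[53, 76] -> max=76
step 4: append 59 -> window=[76, 59] -> max=76
step 5: append 44 -> window=[59, 44] -> max=59
step 6: append 74 -> window=[44, 74] -> max=74
step 7: append 43 -> window=[74, 43] -> max=74
step 8: append 27 -> window=[43, 27] -> max=43
step 9: append 11 -> window=[27, 11] -> max=27
step 10: append 39 -> window=[11, 39] -> max=39
step 11: append 64 -> window=[39, 64] -> max=64
step 12: append 24 -> window=[64, 24] -> max=64
Recorded maximums: 53 76 76 59 74 74 43 27 39 64 64
Changes between consecutive maximums: 7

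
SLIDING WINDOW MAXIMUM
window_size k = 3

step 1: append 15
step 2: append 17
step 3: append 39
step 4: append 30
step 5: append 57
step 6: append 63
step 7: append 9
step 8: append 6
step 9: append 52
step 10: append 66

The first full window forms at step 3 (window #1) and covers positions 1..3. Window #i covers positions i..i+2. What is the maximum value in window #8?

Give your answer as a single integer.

step 1: append 15 -> window=[15] (not full yet)
step 2: append 17 -> window=[15, 17] (not full yet)
step 3: append 39 -> window=[15, 17, 39] -> max=39
step 4: append 30 -> window=[17, 39, 30] -> max=39
step 5: append 57 -> window=[39, 30, 57] -> max=57
step 6: append 63 -> window=[30, 57, 63] -> max=63
step 7: append 9 -> window=[57, 63, 9] -> max=63
step 8: append 6 -> window=[63, 9, 6] -> max=63
step 9: append 52 -> window=[9, 6, 52] -> max=52
step 10: append 66 -> window=[6, 52, 66] -> max=66
Window #8 max = 66

Answer: 66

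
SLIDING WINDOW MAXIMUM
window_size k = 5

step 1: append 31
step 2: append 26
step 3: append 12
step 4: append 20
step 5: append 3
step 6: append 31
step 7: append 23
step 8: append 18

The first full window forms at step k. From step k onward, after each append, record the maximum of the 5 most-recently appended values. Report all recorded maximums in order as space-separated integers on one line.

step 1: append 31 -> window=[31] (not full yet)
step 2: append 26 -> window=[31, 26] (not full yet)
step 3: append 12 -> window=[31, 26, 12] (not full yet)
step 4: append 20 -> window=[31, 26, 12, 20] (not full yet)
step 5: append 3 -> window=[31, 26, 12, 20, 3] -> max=31
step 6: append 31 -> window=[26, 12, 20, 3, 31] -> max=31
step 7: append 23 -> window=[12, 20, 3, 31, 23] -> max=31
step 8: append 18 -> window=[20, 3, 31, 23, 18] -> max=31

Answer: 31 31 31 31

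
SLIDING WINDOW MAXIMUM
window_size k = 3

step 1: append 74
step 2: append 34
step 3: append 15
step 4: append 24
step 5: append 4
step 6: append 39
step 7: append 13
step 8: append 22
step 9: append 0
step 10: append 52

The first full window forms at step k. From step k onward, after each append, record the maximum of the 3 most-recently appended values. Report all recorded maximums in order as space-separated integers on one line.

Answer: 74 34 24 39 39 39 22 52

Derivation:
step 1: append 74 -> window=[74] (not full yet)
step 2: append 34 -> window=[74, 34] (not full yet)
step 3: append 15 -> window=[74, 34, 15] -> max=74
step 4: append 24 -> window=[34, 15, 24] -> max=34
step 5: append 4 -> window=[15, 24, 4] -> max=24
step 6: append 39 -> window=[24, 4, 39] -> max=39
step 7: append 13 -> window=[4, 39, 13] -> max=39
step 8: append 22 -> window=[39, 13, 22] -> max=39
step 9: append 0 -> window=[13, 22, 0] -> max=22
step 10: append 52 -> window=[22, 0, 52] -> max=52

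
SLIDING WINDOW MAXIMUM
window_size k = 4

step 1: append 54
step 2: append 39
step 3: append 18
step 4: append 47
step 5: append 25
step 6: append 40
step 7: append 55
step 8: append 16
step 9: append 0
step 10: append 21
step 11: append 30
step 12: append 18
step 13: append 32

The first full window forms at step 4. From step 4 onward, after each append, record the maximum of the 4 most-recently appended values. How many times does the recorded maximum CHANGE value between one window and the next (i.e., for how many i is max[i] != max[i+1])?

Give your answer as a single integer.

Answer: 4

Derivation:
step 1: append 54 -> window=[54] (not full yet)
step 2: append 39 -> window=[54, 39] (not full yet)
step 3: append 18 -> window=[54, 39, 18] (not full yet)
step 4: append 47 -> window=[54, 39, 18, 47] -> max=54
step 5: append 25 -> window=[39, 18, 47, 25] -> max=47
step 6: append 40 -> window=[18, 47, 25, 40] -> max=47
step 7: append 55 -> window=[47, 25, 40, 55] -> max=55
step 8: append 16 -> window=[25, 40, 55, 16] -> max=55
step 9: append 0 -> window=[40, 55, 16, 0] -> max=55
step 10: append 21 -> window=[55, 16, 0, 21] -> max=55
step 11: append 30 -> window=[16, 0, 21, 30] -> max=30
step 12: append 18 -> window=[0, 21, 30, 18] -> max=30
step 13: append 32 -> window=[21, 30, 18, 32] -> max=32
Recorded maximums: 54 47 47 55 55 55 55 30 30 32
Changes between consecutive maximums: 4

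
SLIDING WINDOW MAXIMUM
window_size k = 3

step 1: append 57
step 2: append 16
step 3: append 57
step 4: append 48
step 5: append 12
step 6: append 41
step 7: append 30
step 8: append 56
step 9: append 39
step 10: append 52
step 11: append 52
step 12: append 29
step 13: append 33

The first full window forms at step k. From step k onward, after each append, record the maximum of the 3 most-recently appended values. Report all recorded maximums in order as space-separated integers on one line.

step 1: append 57 -> window=[57] (not full yet)
step 2: append 16 -> window=[57, 16] (not full yet)
step 3: append 57 -> window=[57, 16, 57] -> max=57
step 4: append 48 -> window=[16, 57, 48] -> max=57
step 5: append 12 -> window=[57, 48, 12] -> max=57
step 6: append 41 -> window=[48, 12, 41] -> max=48
step 7: append 30 -> window=[12, 41, 30] -> max=41
step 8: append 56 -> window=[41, 30, 56] -> max=56
step 9: append 39 -> window=[30, 56, 39] -> max=56
step 10: append 52 -> window=[56, 39, 52] -> max=56
step 11: append 52 -> window=[39, 52, 52] -> max=52
step 12: append 29 -> window=[52, 52, 29] -> max=52
step 13: append 33 -> window=[52, 29, 33] -> max=52

Answer: 57 57 57 48 41 56 56 56 52 52 52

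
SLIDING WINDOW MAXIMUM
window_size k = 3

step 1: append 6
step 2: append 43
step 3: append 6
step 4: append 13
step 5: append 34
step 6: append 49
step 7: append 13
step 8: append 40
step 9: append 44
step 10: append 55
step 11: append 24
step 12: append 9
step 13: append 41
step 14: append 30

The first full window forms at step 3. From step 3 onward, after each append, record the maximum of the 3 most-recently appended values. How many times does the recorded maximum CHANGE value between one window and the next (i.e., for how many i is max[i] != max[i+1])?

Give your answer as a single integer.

step 1: append 6 -> window=[6] (not full yet)
step 2: append 43 -> window=[6, 43] (not full yet)
step 3: append 6 -> window=[6, 43, 6] -> max=43
step 4: append 13 -> window=[43, 6, 13] -> max=43
step 5: append 34 -> window=[6, 13, 34] -> max=34
step 6: append 49 -> window=[13, 34, 49] -> max=49
step 7: append 13 -> window=[34, 49, 13] -> max=49
step 8: append 40 -> window=[49, 13, 40] -> max=49
step 9: append 44 -> window=[13, 40, 44] -> max=44
step 10: append 55 -> window=[40, 44, 55] -> max=55
step 11: append 24 -> window=[44, 55, 24] -> max=55
step 12: append 9 -> window=[55, 24, 9] -> max=55
step 13: append 41 -> window=[24, 9, 41] -> max=41
step 14: append 30 -> window=[9, 41, 30] -> max=41
Recorded maximums: 43 43 34 49 49 49 44 55 55 55 41 41
Changes between consecutive maximums: 5

Answer: 5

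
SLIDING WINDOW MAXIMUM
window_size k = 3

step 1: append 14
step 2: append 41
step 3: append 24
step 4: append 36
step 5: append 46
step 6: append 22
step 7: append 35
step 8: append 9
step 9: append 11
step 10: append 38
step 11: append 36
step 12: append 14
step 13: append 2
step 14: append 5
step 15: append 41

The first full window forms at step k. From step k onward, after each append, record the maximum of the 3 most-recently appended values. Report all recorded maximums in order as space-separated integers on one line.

Answer: 41 41 46 46 46 35 35 38 38 38 36 14 41

Derivation:
step 1: append 14 -> window=[14] (not full yet)
step 2: append 41 -> window=[14, 41] (not full yet)
step 3: append 24 -> window=[14, 41, 24] -> max=41
step 4: append 36 -> window=[41, 24, 36] -> max=41
step 5: append 46 -> window=[24, 36, 46] -> max=46
step 6: append 22 -> window=[36, 46, 22] -> max=46
step 7: append 35 -> window=[46, 22, 35] -> max=46
step 8: append 9 -> window=[22, 35, 9] -> max=35
step 9: append 11 -> window=[35, 9, 11] -> max=35
step 10: append 38 -> window=[9, 11, 38] -> max=38
step 11: append 36 -> window=[11, 38, 36] -> max=38
step 12: append 14 -> window=[38, 36, 14] -> max=38
step 13: append 2 -> window=[36, 14, 2] -> max=36
step 14: append 5 -> window=[14, 2, 5] -> max=14
step 15: append 41 -> window=[2, 5, 41] -> max=41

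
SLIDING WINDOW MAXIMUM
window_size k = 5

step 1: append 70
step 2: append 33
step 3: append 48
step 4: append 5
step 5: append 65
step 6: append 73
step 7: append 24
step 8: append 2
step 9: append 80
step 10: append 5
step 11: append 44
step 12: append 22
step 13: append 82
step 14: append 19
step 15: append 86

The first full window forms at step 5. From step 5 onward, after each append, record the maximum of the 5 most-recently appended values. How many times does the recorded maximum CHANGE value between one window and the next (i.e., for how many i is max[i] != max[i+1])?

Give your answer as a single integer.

Answer: 4

Derivation:
step 1: append 70 -> window=[70] (not full yet)
step 2: append 33 -> window=[70, 33] (not full yet)
step 3: append 48 -> window=[70, 33, 48] (not full yet)
step 4: append 5 -> window=[70, 33, 48, 5] (not full yet)
step 5: append 65 -> window=[70, 33, 48, 5, 65] -> max=70
step 6: append 73 -> window=[33, 48, 5, 65, 73] -> max=73
step 7: append 24 -> window=[48, 5, 65, 73, 24] -> max=73
step 8: append 2 -> window=[5, 65, 73, 24, 2] -> max=73
step 9: append 80 -> window=[65, 73, 24, 2, 80] -> max=80
step 10: append 5 -> window=[73, 24, 2, 80, 5] -> max=80
step 11: append 44 -> window=[24, 2, 80, 5, 44] -> max=80
step 12: append 22 -> window=[2, 80, 5, 44, 22] -> max=80
step 13: append 82 -> window=[80, 5, 44, 22, 82] -> max=82
step 14: append 19 -> window=[5, 44, 22, 82, 19] -> max=82
step 15: append 86 -> window=[44, 22, 82, 19, 86] -> max=86
Recorded maximums: 70 73 73 73 80 80 80 80 82 82 86
Changes between consecutive maximums: 4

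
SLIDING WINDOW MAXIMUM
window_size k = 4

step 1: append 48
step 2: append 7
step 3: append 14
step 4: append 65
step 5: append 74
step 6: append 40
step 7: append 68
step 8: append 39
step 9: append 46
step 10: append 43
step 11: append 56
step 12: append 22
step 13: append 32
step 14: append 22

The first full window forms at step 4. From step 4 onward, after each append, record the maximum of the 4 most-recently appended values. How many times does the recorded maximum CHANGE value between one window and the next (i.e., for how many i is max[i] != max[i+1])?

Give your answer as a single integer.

step 1: append 48 -> window=[48] (not full yet)
step 2: append 7 -> window=[48, 7] (not full yet)
step 3: append 14 -> window=[48, 7, 14] (not full yet)
step 4: append 65 -> window=[48, 7, 14, 65] -> max=65
step 5: append 74 -> window=[7, 14, 65, 74] -> max=74
step 6: append 40 -> window=[14, 65, 74, 40] -> max=74
step 7: append 68 -> window=[65, 74, 40, 68] -> max=74
step 8: append 39 -> window=[74, 40, 68, 39] -> max=74
step 9: append 46 -> window=[40, 68, 39, 46] -> max=68
step 10: append 43 -> window=[68, 39, 46, 43] -> max=68
step 11: append 56 -> window=[39, 46, 43, 56] -> max=56
step 12: append 22 -> window=[46, 43, 56, 22] -> max=56
step 13: append 32 -> window=[43, 56, 22, 32] -> max=56
step 14: append 22 -> window=[56, 22, 32, 22] -> max=56
Recorded maximums: 65 74 74 74 74 68 68 56 56 56 56
Changes between consecutive maximums: 3

Answer: 3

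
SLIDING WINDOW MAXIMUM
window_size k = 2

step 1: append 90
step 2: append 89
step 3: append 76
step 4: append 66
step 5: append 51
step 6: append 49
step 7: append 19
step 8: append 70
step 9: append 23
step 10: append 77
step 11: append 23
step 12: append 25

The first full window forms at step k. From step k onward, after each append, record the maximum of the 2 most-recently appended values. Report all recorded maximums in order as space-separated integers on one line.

step 1: append 90 -> window=[90] (not full yet)
step 2: append 89 -> window=[90, 89] -> max=90
step 3: append 76 -> window=[89, 76] -> max=89
step 4: append 66 -> window=[76, 66] -> max=76
step 5: append 51 -> window=[66, 51] -> max=66
step 6: append 49 -> window=[51, 49] -> max=51
step 7: append 19 -> window=[49, 19] -> max=49
step 8: append 70 -> window=[19, 70] -> max=70
step 9: append 23 -> window=[70, 23] -> max=70
step 10: append 77 -> window=[23, 77] -> max=77
step 11: append 23 -> window=[77, 23] -> max=77
step 12: append 25 -> window=[23, 25] -> max=25

Answer: 90 89 76 66 51 49 70 70 77 77 25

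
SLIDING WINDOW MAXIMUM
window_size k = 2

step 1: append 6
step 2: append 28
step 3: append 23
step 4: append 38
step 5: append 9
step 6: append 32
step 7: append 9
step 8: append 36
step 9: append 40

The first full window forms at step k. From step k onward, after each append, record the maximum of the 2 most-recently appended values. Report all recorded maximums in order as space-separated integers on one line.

step 1: append 6 -> window=[6] (not full yet)
step 2: append 28 -> window=[6, 28] -> max=28
step 3: append 23 -> window=[28, 23] -> max=28
step 4: append 38 -> window=[23, 38] -> max=38
step 5: append 9 -> window=[38, 9] -> max=38
step 6: append 32 -> window=[9, 32] -> max=32
step 7: append 9 -> window=[32, 9] -> max=32
step 8: append 36 -> window=[9, 36] -> max=36
step 9: append 40 -> window=[36, 40] -> max=40

Answer: 28 28 38 38 32 32 36 40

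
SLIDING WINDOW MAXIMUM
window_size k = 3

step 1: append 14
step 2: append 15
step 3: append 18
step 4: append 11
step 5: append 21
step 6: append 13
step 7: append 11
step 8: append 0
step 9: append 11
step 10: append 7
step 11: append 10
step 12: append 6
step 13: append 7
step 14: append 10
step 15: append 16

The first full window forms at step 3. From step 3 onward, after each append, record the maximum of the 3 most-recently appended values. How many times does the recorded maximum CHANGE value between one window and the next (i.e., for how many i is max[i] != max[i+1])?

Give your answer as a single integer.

Answer: 5

Derivation:
step 1: append 14 -> window=[14] (not full yet)
step 2: append 15 -> window=[14, 15] (not full yet)
step 3: append 18 -> window=[14, 15, 18] -> max=18
step 4: append 11 -> window=[15, 18, 11] -> max=18
step 5: append 21 -> window=[18, 11, 21] -> max=21
step 6: append 13 -> window=[11, 21, 13] -> max=21
step 7: append 11 -> window=[21, 13, 11] -> max=21
step 8: append 0 -> window=[13, 11, 0] -> max=13
step 9: append 11 -> window=[11, 0, 11] -> max=11
step 10: append 7 -> window=[0, 11, 7] -> max=11
step 11: append 10 -> window=[11, 7, 10] -> max=11
step 12: append 6 -> window=[7, 10, 6] -> max=10
step 13: append 7 -> window=[10, 6, 7] -> max=10
step 14: append 10 -> window=[6, 7, 10] -> max=10
step 15: append 16 -> window=[7, 10, 16] -> max=16
Recorded maximums: 18 18 21 21 21 13 11 11 11 10 10 10 16
Changes between consecutive maximums: 5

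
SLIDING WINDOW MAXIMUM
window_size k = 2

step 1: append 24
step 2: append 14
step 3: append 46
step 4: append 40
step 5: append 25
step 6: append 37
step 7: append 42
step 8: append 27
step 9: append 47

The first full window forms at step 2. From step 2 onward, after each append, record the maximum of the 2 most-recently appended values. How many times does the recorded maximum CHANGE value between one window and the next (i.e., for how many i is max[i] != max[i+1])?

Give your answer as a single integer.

step 1: append 24 -> window=[24] (not full yet)
step 2: append 14 -> window=[24, 14] -> max=24
step 3: append 46 -> window=[14, 46] -> max=46
step 4: append 40 -> window=[46, 40] -> max=46
step 5: append 25 -> window=[40, 25] -> max=40
step 6: append 37 -> window=[25, 37] -> max=37
step 7: append 42 -> window=[37, 42] -> max=42
step 8: append 27 -> window=[42, 27] -> max=42
step 9: append 47 -> window=[27, 47] -> max=47
Recorded maximums: 24 46 46 40 37 42 42 47
Changes between consecutive maximums: 5

Answer: 5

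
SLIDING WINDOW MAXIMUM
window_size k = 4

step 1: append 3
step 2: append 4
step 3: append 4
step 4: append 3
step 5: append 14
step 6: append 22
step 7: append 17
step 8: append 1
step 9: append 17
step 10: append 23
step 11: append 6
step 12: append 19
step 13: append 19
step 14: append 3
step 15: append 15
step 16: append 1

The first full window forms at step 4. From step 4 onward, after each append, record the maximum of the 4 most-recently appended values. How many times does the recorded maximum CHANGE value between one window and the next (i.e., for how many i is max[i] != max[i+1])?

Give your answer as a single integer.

step 1: append 3 -> window=[3] (not full yet)
step 2: append 4 -> window=[3, 4] (not full yet)
step 3: append 4 -> window=[3, 4, 4] (not full yet)
step 4: append 3 -> window=[3, 4, 4, 3] -> max=4
step 5: append 14 -> window=[4, 4, 3, 14] -> max=14
step 6: append 22 -> window=[4, 3, 14, 22] -> max=22
step 7: append 17 -> window=[3, 14, 22, 17] -> max=22
step 8: append 1 -> window=[14, 22, 17, 1] -> max=22
step 9: append 17 -> window=[22, 17, 1, 17] -> max=22
step 10: append 23 -> window=[17, 1, 17, 23] -> max=23
step 11: append 6 -> window=[1, 17, 23, 6] -> max=23
step 12: append 19 -> window=[17, 23, 6, 19] -> max=23
step 13: append 19 -> window=[23, 6, 19, 19] -> max=23
step 14: append 3 -> window=[6, 19, 19, 3] -> max=19
step 15: append 15 -> window=[19, 19, 3, 15] -> max=19
step 16: append 1 -> window=[19, 3, 15, 1] -> max=19
Recorded maximums: 4 14 22 22 22 22 23 23 23 23 19 19 19
Changes between consecutive maximums: 4

Answer: 4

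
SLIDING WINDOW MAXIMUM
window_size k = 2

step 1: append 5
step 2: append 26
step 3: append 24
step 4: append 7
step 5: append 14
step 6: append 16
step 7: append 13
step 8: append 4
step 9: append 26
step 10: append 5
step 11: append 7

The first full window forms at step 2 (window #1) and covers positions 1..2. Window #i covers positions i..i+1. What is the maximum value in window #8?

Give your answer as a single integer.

Answer: 26

Derivation:
step 1: append 5 -> window=[5] (not full yet)
step 2: append 26 -> window=[5, 26] -> max=26
step 3: append 24 -> window=[26, 24] -> max=26
step 4: append 7 -> window=[24, 7] -> max=24
step 5: append 14 -> window=[7, 14] -> max=14
step 6: append 16 -> window=[14, 16] -> max=16
step 7: append 13 -> window=[16, 13] -> max=16
step 8: append 4 -> window=[13, 4] -> max=13
step 9: append 26 -> window=[4, 26] -> max=26
Window #8 max = 26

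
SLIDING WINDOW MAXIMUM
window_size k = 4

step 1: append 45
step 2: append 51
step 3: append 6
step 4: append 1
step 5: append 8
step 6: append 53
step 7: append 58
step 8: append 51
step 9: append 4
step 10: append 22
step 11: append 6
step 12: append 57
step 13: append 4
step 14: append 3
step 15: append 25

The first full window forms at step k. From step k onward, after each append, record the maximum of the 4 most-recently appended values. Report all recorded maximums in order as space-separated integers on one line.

Answer: 51 51 53 58 58 58 58 51 57 57 57 57

Derivation:
step 1: append 45 -> window=[45] (not full yet)
step 2: append 51 -> window=[45, 51] (not full yet)
step 3: append 6 -> window=[45, 51, 6] (not full yet)
step 4: append 1 -> window=[45, 51, 6, 1] -> max=51
step 5: append 8 -> window=[51, 6, 1, 8] -> max=51
step 6: append 53 -> window=[6, 1, 8, 53] -> max=53
step 7: append 58 -> window=[1, 8, 53, 58] -> max=58
step 8: append 51 -> window=[8, 53, 58, 51] -> max=58
step 9: append 4 -> window=[53, 58, 51, 4] -> max=58
step 10: append 22 -> window=[58, 51, 4, 22] -> max=58
step 11: append 6 -> window=[51, 4, 22, 6] -> max=51
step 12: append 57 -> window=[4, 22, 6, 57] -> max=57
step 13: append 4 -> window=[22, 6, 57, 4] -> max=57
step 14: append 3 -> window=[6, 57, 4, 3] -> max=57
step 15: append 25 -> window=[57, 4, 3, 25] -> max=57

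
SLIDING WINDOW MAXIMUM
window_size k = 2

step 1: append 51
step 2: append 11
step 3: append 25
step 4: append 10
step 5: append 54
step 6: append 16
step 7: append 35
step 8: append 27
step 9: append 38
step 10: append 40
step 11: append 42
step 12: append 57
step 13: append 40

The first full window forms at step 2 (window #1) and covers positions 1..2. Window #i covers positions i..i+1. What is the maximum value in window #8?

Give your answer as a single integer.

Answer: 38

Derivation:
step 1: append 51 -> window=[51] (not full yet)
step 2: append 11 -> window=[51, 11] -> max=51
step 3: append 25 -> window=[11, 25] -> max=25
step 4: append 10 -> window=[25, 10] -> max=25
step 5: append 54 -> window=[10, 54] -> max=54
step 6: append 16 -> window=[54, 16] -> max=54
step 7: append 35 -> window=[16, 35] -> max=35
step 8: append 27 -> window=[35, 27] -> max=35
step 9: append 38 -> window=[27, 38] -> max=38
Window #8 max = 38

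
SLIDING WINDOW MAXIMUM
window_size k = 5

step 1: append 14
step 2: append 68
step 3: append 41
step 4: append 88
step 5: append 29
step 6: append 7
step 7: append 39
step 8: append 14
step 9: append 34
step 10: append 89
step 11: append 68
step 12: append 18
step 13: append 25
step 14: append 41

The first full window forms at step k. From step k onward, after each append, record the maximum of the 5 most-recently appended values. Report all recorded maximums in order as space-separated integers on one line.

step 1: append 14 -> window=[14] (not full yet)
step 2: append 68 -> window=[14, 68] (not full yet)
step 3: append 41 -> window=[14, 68, 41] (not full yet)
step 4: append 88 -> window=[14, 68, 41, 88] (not full yet)
step 5: append 29 -> window=[14, 68, 41, 88, 29] -> max=88
step 6: append 7 -> window=[68, 41, 88, 29, 7] -> max=88
step 7: append 39 -> window=[41, 88, 29, 7, 39] -> max=88
step 8: append 14 -> window=[88, 29, 7, 39, 14] -> max=88
step 9: append 34 -> window=[29, 7, 39, 14, 34] -> max=39
step 10: append 89 -> window=[7, 39, 14, 34, 89] -> max=89
step 11: append 68 -> window=[39, 14, 34, 89, 68] -> max=89
step 12: append 18 -> window=[14, 34, 89, 68, 18] -> max=89
step 13: append 25 -> window=[34, 89, 68, 18, 25] -> max=89
step 14: append 41 -> window=[89, 68, 18, 25, 41] -> max=89

Answer: 88 88 88 88 39 89 89 89 89 89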